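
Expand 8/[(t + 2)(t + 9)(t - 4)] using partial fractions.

Using cover-up method: P = -4/21, Q = 8/91, R = 4/39
Result: (-4/21)/(t + 2) + (8/91)/(t + 9) + (4/39)/(t - 4)


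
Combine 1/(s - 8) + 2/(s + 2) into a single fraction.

Common denominator (s - 8)(s + 2). Numerator: 1(s + 2) + 2(s - 8) = (s + 2) + (2s - 16) = 3s - 14
Result: (3s - 14)/[(s - 8)(s + 2)]


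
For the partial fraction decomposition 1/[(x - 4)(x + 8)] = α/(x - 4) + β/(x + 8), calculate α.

Cover-up at x = 4: α = 1/(4 + 8) = 1/12


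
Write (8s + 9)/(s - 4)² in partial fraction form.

(8s + 9) = P(s - 4) + Q. At s = 4: Q = 8·4 + 9 = 41. Coeff of s: P = 8
Result: 8/(s - 4) + 41/(s - 4)²


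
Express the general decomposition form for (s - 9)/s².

Repeated linear factor: α/s + β/s²


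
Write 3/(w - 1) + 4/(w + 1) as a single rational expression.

Common denominator (w - 1)(w + 1). Numerator: 3(w + 1) + 4(w - 1) = (3w + 3) + (4w - 4) = 7w - 1
Result: (7w - 1)/[(w - 1)(w + 1)]


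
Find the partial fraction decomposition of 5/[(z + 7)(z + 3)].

5/(z + 7)(z + 3) = A/(z + 7) + B/(z + 3). A = 5/(-7 + 3) = -5/4, B = 5/(-3 + 7) = 5/4
Result: (-5/4)/(z + 7) + (5/4)/(z + 3)


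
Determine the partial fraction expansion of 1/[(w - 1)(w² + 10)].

Cover-up at w = 1: α = 1/(1² + 10) = 1/11. Then β = -α = -1/11, γ = -α·(0 + 1) = -1/11
Result: (1/11)/(w - 1) - ((1/11)w + 1/11)/(w² + 10)


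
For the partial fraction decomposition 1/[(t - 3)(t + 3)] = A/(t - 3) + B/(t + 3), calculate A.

Cover-up at t = 3: A = 1/(3 + 3) = 1/6


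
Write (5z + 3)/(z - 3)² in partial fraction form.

(5z + 3) = P(z - 3) + Q. At z = 3: Q = 5·3 + 3 = 18. Coeff of z: P = 5
Result: 5/(z - 3) + 18/(z - 3)²


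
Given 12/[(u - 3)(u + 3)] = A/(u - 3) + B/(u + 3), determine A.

Cover-up at u = 3: A = 12/(3 + 3) = 12/6 = 2


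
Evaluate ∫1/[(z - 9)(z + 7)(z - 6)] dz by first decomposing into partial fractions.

Cover-up: α = 1/48, β = 1/208, γ = -1/39. Decomposition: (1/48)/(z - 9) + (1/208)/(z + 7) - (1/39)/(z - 6). Integrate each term: (1/48) ln|(z - 9)| + (1/208) ln|(z + 7)| - (1/39) ln|(z - 6)| + C


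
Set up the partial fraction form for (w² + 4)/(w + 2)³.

Repeated linear factor (power 3): α/(w + 2) + β/(w + 2)² + γ/(w + 2)³


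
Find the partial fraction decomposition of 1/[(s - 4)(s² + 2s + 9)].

Cover-up at s = 4: α = 1/(4² + 2·4 + 9) = 1/33. Then β = -α = -1/33, γ = -α·(2 + 4) = -2/11
Result: (1/33)/(s - 4) - ((1/33)s + 2/11)/(s² + 2s + 9)


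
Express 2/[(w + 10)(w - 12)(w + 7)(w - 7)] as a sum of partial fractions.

Using Heaviside cover-up: (-1/561)/(w + 10) + (1/1045)/(w - 12) + (1/399)/(w + 7) - (1/595)/(w - 7)


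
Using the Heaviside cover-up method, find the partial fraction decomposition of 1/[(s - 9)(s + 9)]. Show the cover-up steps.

Cover (s - 9): set s=9, get P = 1/(9 + 9) = 1/18. Cover (s + 9): set s=-9, get Q = 1/(-9 - 9) = -1/18.
Result: (1/18)/(s - 9) - (1/18)/(s + 9)


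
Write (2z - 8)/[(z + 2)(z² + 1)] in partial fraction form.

At z=-2: α = (2·(-2) - 8)/((-2)² + 1) = -12/5. β = -α = 12/5, γ = 2 - (-2)·α = -14/5
Result: (-12/5)/(z + 2) + ((12/5)z - 14/5)/(z² + 1)


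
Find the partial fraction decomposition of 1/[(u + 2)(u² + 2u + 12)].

Cover-up at u = -2: P = 1/((-2)² + 2·(-2) + 12) = 1/12. Then Q = -P = -1/12, R = -P·(2 - 2) = 0
Result: (1/12)/(u + 2) - ((1/12)u)/(u² + 2u + 12)


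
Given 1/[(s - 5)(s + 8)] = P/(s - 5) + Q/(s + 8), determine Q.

Cover-up at s = -8: Q = 1/(-8 - 5) = -1/13


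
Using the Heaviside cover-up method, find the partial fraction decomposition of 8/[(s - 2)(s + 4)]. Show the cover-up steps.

Cover (s - 2): set s=2, get A = 8/(2 + 4) = 4/3. Cover (s + 4): set s=-4, get B = 8/(-4 - 2) = -4/3.
Result: (4/3)/(s - 2) - (4/3)/(s + 4)


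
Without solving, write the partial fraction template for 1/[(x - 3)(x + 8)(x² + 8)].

Two linear + quadratic: α/(x - 3) + β/(x + 8) + (γx + δ)/(x² + 8)


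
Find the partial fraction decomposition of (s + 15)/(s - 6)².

(s + 15) = A(s - 6) + B. At s = 6: B = 1·6 + 15 = 21. Coeff of s: A = 1
Result: 1/(s - 6) + 21/(s - 6)²


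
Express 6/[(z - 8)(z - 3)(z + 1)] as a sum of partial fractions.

Using cover-up method: α = 2/15, β = -3/10, γ = 1/6
Result: (2/15)/(z - 8) - (3/10)/(z - 3) + (1/6)/(z + 1)


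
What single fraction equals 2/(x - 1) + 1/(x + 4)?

Common denominator (x - 1)(x + 4). Numerator: 2(x + 4) + 1(x - 1) = (2x + 8) + (x - 1) = 3x + 7
Result: (3x + 7)/[(x - 1)(x + 4)]


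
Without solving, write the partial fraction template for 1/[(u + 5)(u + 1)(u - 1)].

Three distinct linear factors: A/(u + 5) + B/(u + 1) + C/(u - 1)


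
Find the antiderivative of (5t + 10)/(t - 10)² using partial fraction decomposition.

Decompose: A = 5, B = 5·10 + 10 = 60, so (5t + 10)/(t - 10)² = 5/(t - 10) + 60/(t - 10)². Integrate: ∫ A/(t - 10) dt = 5 ln|(t - 10)|; ∫ B/(t - 10)² dt = -60/(t - 10). Sum: 5 ln|(t - 10)| - 60/(t - 10) + C


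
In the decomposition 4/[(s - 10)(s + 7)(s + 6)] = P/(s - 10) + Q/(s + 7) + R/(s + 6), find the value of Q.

Cover-up at s = -7: Q = 4/[(-7 - 10)(-7 + 6)] = 4/[(-17)(-1)] = 4/17


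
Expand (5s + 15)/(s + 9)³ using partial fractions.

(5s + 15) = α(s + 9)² + β(s + 9) + γ. At s = -9: γ = 5·(-9) + 15 = -30. Coefficients: α = 0, β = 5
Result: 5/(s + 9)² - 30/(s + 9)³


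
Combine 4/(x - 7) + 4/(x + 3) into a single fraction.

Common denominator (x - 7)(x + 3). Numerator: 4(x + 3) + 4(x - 7) = (4x + 12) + (4x - 28) = 8x - 16
Result: (8x - 16)/[(x - 7)(x + 3)]


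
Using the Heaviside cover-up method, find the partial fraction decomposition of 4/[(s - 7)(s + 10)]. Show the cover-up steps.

Cover (s - 7): set s=7, get A = 4/(7 + 10) = 4/17. Cover (s + 10): set s=-10, get B = 4/(-10 - 7) = -4/17.
Result: (4/17)/(s - 7) - (4/17)/(s + 10)


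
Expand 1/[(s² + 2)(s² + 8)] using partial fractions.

Coefficient matching gives α = γ = 0, β = 1/(8-2) = 1/6, δ = -β = -1/6
Result: (1/6)/(s² + 2) - (1/6)/(s² + 8)


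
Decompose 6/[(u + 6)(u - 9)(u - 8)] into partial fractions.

Using cover-up method: P = 1/35, Q = 2/5, R = -3/7
Result: (1/35)/(u + 6) + (2/5)/(u - 9) - (3/7)/(u - 8)


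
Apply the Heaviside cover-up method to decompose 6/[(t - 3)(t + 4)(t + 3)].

Cover (t - 3), t=3: α = 6/[(3 + 4)(3 + 3)] = 1/7. Cover (t + 4), t=-4: β = 6/[(-4 - 3)(-4 + 3)] = 6/7. Cover (t + 3), t=-3: γ = 6/[(-3 - 3)(-3 + 4)] = -1.
Result: (1/7)/(t - 3) + (6/7)/(t + 4) - 1/(t + 3)


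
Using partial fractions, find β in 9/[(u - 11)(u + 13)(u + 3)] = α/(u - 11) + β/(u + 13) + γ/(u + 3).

Cover-up at u = -13: β = 9/[(-13 - 11)(-13 + 3)] = 9/[(-24)(-10)] = 9/240 = 3/80


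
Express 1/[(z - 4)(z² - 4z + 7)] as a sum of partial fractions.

Cover-up at z = 4: α = 1/(4² - 4·4 + 7) = 1/7. Then β = -α = -1/7, γ = -α·(-4 + 4) = 0
Result: (1/7)/(z - 4) - ((1/7)z)/(z² - 4z + 7)


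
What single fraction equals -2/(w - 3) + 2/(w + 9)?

Common denominator (w - 3)(w + 9). Numerator: -2(w + 9) + 2(w - 3) = (-2w - 18) + (2w - 6) = -24
Result: (-24)/[(w - 3)(w + 9)]


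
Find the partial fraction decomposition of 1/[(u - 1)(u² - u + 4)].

Cover-up at u = 1: P = 1/(1² - 1·1 + 4) = 1/4. Then Q = -P = -1/4, R = -P·(-1 + 1) = 0
Result: (1/4)/(u - 1) - ((1/4)u)/(u² - u + 4)


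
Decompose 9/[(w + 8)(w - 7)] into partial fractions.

9/(w + 8)(w - 7) = α/(w + 8) + β/(w - 7). α = 9/(-8 - 7) = -3/5, β = 9/(7 + 8) = 3/5
Result: (-3/5)/(w + 8) + (3/5)/(w - 7)


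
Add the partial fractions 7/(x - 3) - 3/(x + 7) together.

Common denominator (x - 3)(x + 7). Numerator: 7(x + 7) - 3(x - 3) = (7x + 49) - (3x - 9) = 4x + 58
Result: (4x + 58)/[(x - 3)(x + 7)]


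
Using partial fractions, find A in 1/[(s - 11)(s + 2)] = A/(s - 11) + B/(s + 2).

Cover-up at s = 11: A = 1/(11 + 2) = 1/13


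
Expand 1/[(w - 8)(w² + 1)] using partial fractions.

Cover-up at w = 8: α = 1/(8² + 1) = 1/65. Then β = -α = -1/65, γ = -α·(0 + 8) = -8/65
Result: (1/65)/(w - 8) - ((1/65)w + 8/65)/(w² + 1)


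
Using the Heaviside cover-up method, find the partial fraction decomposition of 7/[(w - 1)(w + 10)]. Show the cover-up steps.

Cover (w - 1): set w=1, get α = 7/(1 + 10) = 7/11. Cover (w + 10): set w=-10, get β = 7/(-10 - 1) = -7/11.
Result: (7/11)/(w - 1) - (7/11)/(w + 10)


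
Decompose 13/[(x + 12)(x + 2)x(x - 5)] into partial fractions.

Using Heaviside cover-up: (-13/2040)/(x + 12) + (13/140)/(x + 2) - (13/120)/x + (13/595)/(x - 5)


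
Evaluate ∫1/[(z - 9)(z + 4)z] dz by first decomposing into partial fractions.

Cover-up: α = 1/117, β = 1/52, γ = -1/36. Decomposition: (1/117)/(z - 9) + (1/52)/(z + 4) - (1/36)/z. Integrate each term: (1/117) ln|(z - 9)| + (1/52) ln|(z + 4)| - (1/36) ln|z| + C


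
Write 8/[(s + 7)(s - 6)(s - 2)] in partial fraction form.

Using cover-up method: A = 8/117, B = 2/13, C = -2/9
Result: (8/117)/(s + 7) + (2/13)/(s - 6) - (2/9)/(s - 2)


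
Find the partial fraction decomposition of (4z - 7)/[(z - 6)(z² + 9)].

At z=6: α = (4·6 - 7)/(6² + 9) = 17/45. β = -α = -17/45, γ = 4 - 6·α = 26/15
Result: (17/45)/(z - 6) - ((17/45)z - 26/15)/(z² + 9)


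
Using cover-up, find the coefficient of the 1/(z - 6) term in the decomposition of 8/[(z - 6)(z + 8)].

Cover (z - 6), set z=6: 8/((z + 8) at z=6) = 8/(14) = 4/7


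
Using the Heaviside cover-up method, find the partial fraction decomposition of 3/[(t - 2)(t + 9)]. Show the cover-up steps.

Cover (t - 2): set t=2, get α = 3/(2 + 9) = 3/11. Cover (t + 9): set t=-9, get β = 3/(-9 - 2) = -3/11.
Result: (3/11)/(t - 2) - (3/11)/(t + 9)


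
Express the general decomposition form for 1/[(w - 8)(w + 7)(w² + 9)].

Two linear + quadratic: α/(w - 8) + β/(w + 7) + (γw + δ)/(w² + 9)


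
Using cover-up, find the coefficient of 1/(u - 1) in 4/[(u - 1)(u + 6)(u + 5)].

Cover (u - 1), set u=1: 4/[(1 + 6)(1 + 5)] = 2/21


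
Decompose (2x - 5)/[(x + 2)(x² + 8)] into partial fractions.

At x=-2: α = (2·(-2) - 5)/((-2)² + 8) = -3/4. β = -α = 3/4, γ = 2 - (-2)·α = 1/2
Result: (-3/4)/(x + 2) + ((3/4)x + 1/2)/(x² + 8)


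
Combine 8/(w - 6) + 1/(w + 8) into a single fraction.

Common denominator (w - 6)(w + 8). Numerator: 8(w + 8) + 1(w - 6) = (8w + 64) + (w - 6) = 9w + 58
Result: (9w + 58)/[(w - 6)(w + 8)]


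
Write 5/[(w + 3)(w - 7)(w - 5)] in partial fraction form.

Using cover-up method: A = 1/16, B = 1/4, C = -5/16
Result: (1/16)/(w + 3) + (1/4)/(w - 7) - (5/16)/(w - 5)


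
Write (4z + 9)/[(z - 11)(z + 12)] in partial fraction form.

At z=11: α = (4·11 + 9)/(11 + 12) = 53/23. At z=-12: β = (4·(-12) + 9)/(-12 - 11) = 39/23
Result: (53/23)/(z - 11) + (39/23)/(z + 12)


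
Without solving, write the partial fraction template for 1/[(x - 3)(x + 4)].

Distinct linear factors: P/(x - 3) + Q/(x + 4)


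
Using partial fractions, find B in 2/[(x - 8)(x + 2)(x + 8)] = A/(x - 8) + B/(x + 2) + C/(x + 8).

Cover-up at x = -2: B = 2/[(-2 - 8)(-2 + 8)] = 2/[(-10)(6)] = -2/60 = -1/30


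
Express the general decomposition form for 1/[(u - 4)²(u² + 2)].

Repeated linear + quadratic: A/(u - 4) + B/(u - 4)² + (Cu + D)/(u² + 2)


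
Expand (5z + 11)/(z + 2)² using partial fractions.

(5z + 11) = P(z + 2) + Q. At z = -2: Q = 5·(-2) + 11 = 1. Coeff of z: P = 5
Result: 5/(z + 2) + 1/(z + 2)²


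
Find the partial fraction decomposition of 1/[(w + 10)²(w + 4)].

Cover-up at w=-4: R = 1/(-4 + 10)² = 1/36. Cover-up at w=-10: Q = 1/(-10 + 4) = -1/6. Comparing w² coeff: P = -R = -1/36
Result: (-1/36)/(w + 10) - (1/6)/(w + 10)² + (1/36)/(w + 4)


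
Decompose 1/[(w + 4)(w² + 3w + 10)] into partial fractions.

Cover-up at w = -4: P = 1/((-4)² + 3·(-4) + 10) = 1/14. Then Q = -P = -1/14, R = -P·(3 - 4) = 1/14
Result: (1/14)/(w + 4) - ((1/14)w - 1/14)/(w² + 3w + 10)


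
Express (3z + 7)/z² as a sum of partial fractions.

(3z + 7) = αz + β. At z = 0: β = 3·0 + 7 = 7. Coeff of z: α = 3
Result: 3/z + 7/z²


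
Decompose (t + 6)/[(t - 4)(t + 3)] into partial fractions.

At t=4: α = (1·4 + 6)/(4 + 3) = 10/7. At t=-3: β = (1·(-3) + 6)/(-3 - 4) = -3/7
Result: (10/7)/(t - 4) - (3/7)/(t + 3)


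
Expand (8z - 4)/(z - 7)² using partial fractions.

(8z - 4) = α(z - 7) + β. At z = 7: β = 8·7 - 4 = 52. Coeff of z: α = 8
Result: 8/(z - 7) + 52/(z - 7)²


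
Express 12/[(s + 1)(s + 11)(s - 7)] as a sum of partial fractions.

Using cover-up method: A = -3/20, B = 1/15, C = 1/12
Result: (-3/20)/(s + 1) + (1/15)/(s + 11) + (1/12)/(s - 7)


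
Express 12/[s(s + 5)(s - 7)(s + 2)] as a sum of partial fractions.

Using Heaviside cover-up: (-6/35)/s - (1/15)/(s + 5) + (1/63)/(s - 7) + (2/9)/(s + 2)


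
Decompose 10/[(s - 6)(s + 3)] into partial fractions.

10/(s - 6)(s + 3) = α/(s - 6) + β/(s + 3). α = 10/(6 + 3) = 10/9, β = 10/(-3 - 6) = -10/9
Result: (10/9)/(s - 6) - (10/9)/(s + 3)


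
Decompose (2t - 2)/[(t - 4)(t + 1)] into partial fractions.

At t=4: A = (2·4 - 2)/(4 + 1) = 6/5. At t=-1: B = (2·(-1) - 2)/(-1 - 4) = 4/5
Result: (6/5)/(t - 4) + (4/5)/(t + 1)


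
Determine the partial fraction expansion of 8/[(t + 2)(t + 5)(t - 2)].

Using cover-up method: P = -2/3, Q = 8/21, R = 2/7
Result: (-2/3)/(t + 2) + (8/21)/(t + 5) + (2/7)/(t - 2)


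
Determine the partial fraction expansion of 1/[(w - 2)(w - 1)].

1/(w - 2)(w - 1) = P/(w - 2) + Q/(w - 1). P = 1/(2 - 1) = 1, Q = 1/(1 - 2) = -1
Result: 1/(w - 2) - 1/(w - 1)


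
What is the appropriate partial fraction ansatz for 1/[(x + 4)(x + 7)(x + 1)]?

Three distinct linear factors: A/(x + 4) + B/(x + 7) + C/(x + 1)


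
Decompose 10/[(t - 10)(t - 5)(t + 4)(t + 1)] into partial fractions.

Using Heaviside cover-up: (1/77)/(t - 10) - (1/27)/(t - 5) - (5/189)/(t + 4) + (5/99)/(t + 1)


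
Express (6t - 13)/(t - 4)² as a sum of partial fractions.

(6t - 13) = α(t - 4) + β. At t = 4: β = 6·4 - 13 = 11. Coeff of t: α = 6
Result: 6/(t - 4) + 11/(t - 4)²


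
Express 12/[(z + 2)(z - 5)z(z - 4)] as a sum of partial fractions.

Using Heaviside cover-up: (-1/7)/(z + 2) + (12/35)/(z - 5) + (3/10)/z - (1/2)/(z - 4)


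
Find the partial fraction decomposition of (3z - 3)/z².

(3z - 3) = αz + β. At z = 0: β = 3·0 - 3 = -3. Coeff of z: α = 3
Result: 3/z - 3/z²


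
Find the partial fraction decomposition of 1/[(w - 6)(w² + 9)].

Cover-up at w = 6: A = 1/(6² + 9) = 1/45. Then B = -A = -1/45, C = -A·(0 + 6) = -2/15
Result: (1/45)/(w - 6) - ((1/45)w + 2/15)/(w² + 9)


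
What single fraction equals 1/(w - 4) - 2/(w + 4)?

Common denominator (w - 4)(w + 4). Numerator: 1(w + 4) - 2(w - 4) = (w + 4) - (2w - 8) = -w + 12
Result: (-w + 12)/[(w - 4)(w + 4)]


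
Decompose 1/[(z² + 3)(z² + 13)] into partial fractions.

Coefficient matching gives P = R = 0, Q = 1/(13-3) = 1/10, S = -Q = -1/10
Result: (1/10)/(z² + 3) - (1/10)/(z² + 13)


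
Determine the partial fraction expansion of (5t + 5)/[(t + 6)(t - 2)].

At t=-6: α = (5·(-6) + 5)/(-6 - 2) = 25/8. At t=2: β = (5·2 + 5)/(2 + 6) = 15/8
Result: (25/8)/(t + 6) + (15/8)/(t - 2)


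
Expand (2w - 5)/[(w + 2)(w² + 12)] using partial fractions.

At w=-2: P = (2·(-2) - 5)/((-2)² + 12) = -9/16. Q = -P = 9/16, R = 2 - (-2)·P = 7/8
Result: (-9/16)/(w + 2) + ((9/16)w + 7/8)/(w² + 12)


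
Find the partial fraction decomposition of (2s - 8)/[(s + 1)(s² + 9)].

At s=-1: A = (2·(-1) - 8)/((-1)² + 9) = -1. B = -A = 1, C = 2 - (-1)·A = 1
Result: -1/(s + 1) + (s + 1)/(s² + 9)


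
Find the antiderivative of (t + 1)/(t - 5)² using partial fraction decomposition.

Decompose: P = 1, Q = 1·5 + 1 = 6, so (t + 1)/(t - 5)² = 1/(t - 5) + 6/(t - 5)². Integrate: ∫ P/(t - 5) dt = ln|(t - 5)|; ∫ Q/(t - 5)² dt = -6/(t - 5). Sum: ln|(t - 5)| - 6/(t - 5) + C


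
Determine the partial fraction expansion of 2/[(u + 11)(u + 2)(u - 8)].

Using cover-up method: P = 2/171, Q = -1/45, R = 1/95
Result: (2/171)/(u + 11) - (1/45)/(u + 2) + (1/95)/(u - 8)


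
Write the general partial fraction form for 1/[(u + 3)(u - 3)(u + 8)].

Three distinct linear factors: P/(u + 3) + Q/(u - 3) + R/(u + 8)


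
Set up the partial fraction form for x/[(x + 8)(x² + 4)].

Linear + irreducible quadratic: A/(x + 8) + (Bx + C)/(x² + 4)


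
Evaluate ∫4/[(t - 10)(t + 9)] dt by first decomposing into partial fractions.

Decompose: 4/[(t - 10)(t + 9)] = (4/19)/(t - 10) - (4/19)/(t + 9). Integrate each term: (4/19) ln|(t - 10)| - (4/19) ln|(t + 9)| + C


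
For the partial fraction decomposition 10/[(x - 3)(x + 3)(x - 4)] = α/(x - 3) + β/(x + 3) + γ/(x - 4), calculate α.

Cover-up at x = 3: α = 10/[(3 + 3)(3 - 4)] = 10/[(6)(-1)] = -10/6 = -5/3


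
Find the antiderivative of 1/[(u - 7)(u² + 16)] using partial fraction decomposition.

Cover-up at u=7: P = 1/(7²+16) = 1/65. Coeff matching: Q = -1/65, R = -7/65. Decomposition: (1/65)/(u - 7) - ((1/65)u + 7/65)/(u² + 16). Integrate: linear → ln, quadratic → (1/2)ln + arctan: (1/65) ln|(u - 7)| - (1/130) ln(u² + 16) - (7/260) arctan(u/4) + C


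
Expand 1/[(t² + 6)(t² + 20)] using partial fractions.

Coefficient matching gives α = γ = 0, β = 1/(20-6) = 1/14, δ = -β = -1/14
Result: (1/14)/(t² + 6) - (1/14)/(t² + 20)


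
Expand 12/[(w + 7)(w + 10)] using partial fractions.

12/(w + 7)(w + 10) = α/(w + 7) + β/(w + 10). α = 12/(-7 + 10) = 4, β = 12/(-10 + 7) = -4
Result: 4/(w + 7) - 4/(w + 10)


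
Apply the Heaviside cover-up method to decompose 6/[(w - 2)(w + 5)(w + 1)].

Cover (w - 2), w=2: α = 6/[(2 + 5)(2 + 1)] = 2/7. Cover (w + 5), w=-5: β = 6/[(-5 - 2)(-5 + 1)] = 3/14. Cover (w + 1), w=-1: γ = 6/[(-1 - 2)(-1 + 5)] = -1/2.
Result: (2/7)/(w - 2) + (3/14)/(w + 5) - (1/2)/(w + 1)


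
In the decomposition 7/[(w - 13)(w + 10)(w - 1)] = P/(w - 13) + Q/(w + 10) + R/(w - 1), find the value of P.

Cover-up at w = 13: P = 7/[(13 + 10)(13 - 1)] = 7/[(23)(12)] = 7/276


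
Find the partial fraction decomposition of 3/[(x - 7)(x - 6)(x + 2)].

Using cover-up method: α = 1/3, β = -3/8, γ = 1/24
Result: (1/3)/(x - 7) - (3/8)/(x - 6) + (1/24)/(x + 2)


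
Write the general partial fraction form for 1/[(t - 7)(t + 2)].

Distinct linear factors: P/(t - 7) + Q/(t + 2)


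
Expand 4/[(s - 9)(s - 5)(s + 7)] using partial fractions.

Using cover-up method: A = 1/16, B = -1/12, C = 1/48
Result: (1/16)/(s - 9) - (1/12)/(s - 5) + (1/48)/(s + 7)


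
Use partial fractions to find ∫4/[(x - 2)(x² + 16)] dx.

Cover-up at x=2: α = 4/(2²+16) = 1/5. Coeff matching: β = -1/5, γ = -2/5. Decomposition: (1/5)/(x - 2) - ((1/5)x + 2/5)/(x² + 16). Integrate: linear → ln, quadratic → (1/2)ln + arctan: (1/5) ln|(x - 2)| - (1/10) ln(x² + 16) - (1/10) arctan(x/4) + C


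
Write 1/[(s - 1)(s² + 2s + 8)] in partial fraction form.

Cover-up at s = 1: P = 1/(1² + 2·1 + 8) = 1/11. Then Q = -P = -1/11, R = -P·(2 + 1) = -3/11
Result: (1/11)/(s - 1) - ((1/11)s + 3/11)/(s² + 2s + 8)


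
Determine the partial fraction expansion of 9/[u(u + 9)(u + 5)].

Using cover-up method: P = 1/5, Q = 1/4, R = -9/20
Result: (1/5)/u + (1/4)/(u + 9) - (9/20)/(u + 5)


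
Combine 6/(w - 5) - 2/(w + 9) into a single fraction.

Common denominator (w - 5)(w + 9). Numerator: 6(w + 9) - 2(w - 5) = (6w + 54) - (2w - 10) = 4w + 64
Result: (4w + 64)/[(w - 5)(w + 9)]


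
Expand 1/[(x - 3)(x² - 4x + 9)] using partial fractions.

Cover-up at x = 3: P = 1/(3² - 4·3 + 9) = 1/6. Then Q = -P = -1/6, R = -P·(-4 + 3) = 1/6
Result: (1/6)/(x - 3) - ((1/6)x - 1/6)/(x² - 4x + 9)


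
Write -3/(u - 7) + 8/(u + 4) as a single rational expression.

Common denominator (u - 7)(u + 4). Numerator: -3(u + 4) + 8(u - 7) = (-3u - 12) + (8u - 56) = 5u - 68
Result: (5u - 68)/[(u - 7)(u + 4)]


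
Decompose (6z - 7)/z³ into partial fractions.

(6z - 7) = Pz² + Qz + R. At z = 0: R = 6·0 - 7 = -7. Coefficients: P = 0, Q = 6
Result: 6/z² - 7/z³


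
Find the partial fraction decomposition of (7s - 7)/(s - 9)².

(7s - 7) = A(s - 9) + B. At s = 9: B = 7·9 - 7 = 56. Coeff of s: A = 7
Result: 7/(s - 9) + 56/(s - 9)²


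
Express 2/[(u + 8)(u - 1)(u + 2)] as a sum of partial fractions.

Using cover-up method: A = 1/27, B = 2/27, C = -1/9
Result: (1/27)/(u + 8) + (2/27)/(u - 1) - (1/9)/(u + 2)


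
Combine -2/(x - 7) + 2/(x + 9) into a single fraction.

Common denominator (x - 7)(x + 9). Numerator: -2(x + 9) + 2(x - 7) = (-2x - 18) + (2x - 14) = -32
Result: (-32)/[(x - 7)(x + 9)]


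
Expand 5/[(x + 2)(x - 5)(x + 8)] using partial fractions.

Using cover-up method: A = -5/42, B = 5/91, C = 5/78
Result: (-5/42)/(x + 2) + (5/91)/(x - 5) + (5/78)/(x + 8)


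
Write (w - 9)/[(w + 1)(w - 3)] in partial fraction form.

At w=-1: A = (1·(-1) - 9)/(-1 - 3) = 5/2. At w=3: B = (1·3 - 9)/(3 + 1) = -3/2
Result: (5/2)/(w + 1) - (3/2)/(w - 3)


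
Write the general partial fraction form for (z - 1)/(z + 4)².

Repeated linear factor: α/(z + 4) + β/(z + 4)²


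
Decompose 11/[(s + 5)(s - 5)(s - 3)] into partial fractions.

Using cover-up method: P = 11/80, Q = 11/20, R = -11/16
Result: (11/80)/(s + 5) + (11/20)/(s - 5) - (11/16)/(s - 3)


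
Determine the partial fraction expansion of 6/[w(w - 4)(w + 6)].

Using cover-up method: A = -1/4, B = 3/20, C = 1/10
Result: (-1/4)/w + (3/20)/(w - 4) + (1/10)/(w + 6)


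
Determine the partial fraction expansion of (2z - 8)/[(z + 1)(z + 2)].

At z=-1: P = (2·(-1) - 8)/(-1 + 2) = -10. At z=-2: Q = (2·(-2) - 8)/(-2 + 1) = 12
Result: -10/(z + 1) + 12/(z + 2)


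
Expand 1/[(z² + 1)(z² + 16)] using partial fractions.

Coefficient matching gives A = C = 0, B = 1/(16-1) = 1/15, D = -B = -1/15
Result: (1/15)/(z² + 1) - (1/15)/(z² + 16)


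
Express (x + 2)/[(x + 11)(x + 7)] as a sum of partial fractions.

At x=-11: P = (1·(-11) + 2)/(-11 + 7) = 9/4. At x=-7: Q = (1·(-7) + 2)/(-7 + 11) = -5/4
Result: (9/4)/(x + 11) - (5/4)/(x + 7)


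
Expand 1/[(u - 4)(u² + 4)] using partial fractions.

Cover-up at u = 4: α = 1/(4² + 4) = 1/20. Then β = -α = -1/20, γ = -α·(0 + 4) = -1/5
Result: (1/20)/(u - 4) - ((1/20)u + 1/5)/(u² + 4)


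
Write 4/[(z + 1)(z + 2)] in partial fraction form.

4/(z + 1)(z + 2) = A/(z + 1) + B/(z + 2). A = 4/(-1 + 2) = 4, B = 4/(-2 + 1) = -4
Result: 4/(z + 1) - 4/(z + 2)


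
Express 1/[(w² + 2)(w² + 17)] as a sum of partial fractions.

Coefficient matching gives α = γ = 0, β = 1/(17-2) = 1/15, δ = -β = -1/15
Result: (1/15)/(w² + 2) - (1/15)/(w² + 17)


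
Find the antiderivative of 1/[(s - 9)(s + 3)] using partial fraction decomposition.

Decompose: 1/[(s - 9)(s + 3)] = (1/12)/(s - 9) - (1/12)/(s + 3). Integrate each term: (1/12) ln|(s - 9)| - (1/12) ln|(s + 3)| + C


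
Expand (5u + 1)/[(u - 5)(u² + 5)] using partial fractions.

At u=5: A = (5·5 + 1)/(5² + 5) = 13/15. B = -A = -13/15, C = 5 - 5·A = 2/3
Result: (13/15)/(u - 5) - ((13/15)u - 2/3)/(u² + 5)


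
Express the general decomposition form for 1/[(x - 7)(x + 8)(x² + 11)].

Two linear + quadratic: α/(x - 7) + β/(x + 8) + (γx + δ)/(x² + 11)


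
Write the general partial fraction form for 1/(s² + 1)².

Repeated quadratic factor: (Ps + Q)/(s² + 1) + (Rs + S)/(s² + 1)²


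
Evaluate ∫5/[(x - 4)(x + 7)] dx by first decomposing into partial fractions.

Decompose: 5/[(x - 4)(x + 7)] = (5/11)/(x - 4) - (5/11)/(x + 7). Integrate each term: (5/11) ln|(x - 4)| - (5/11) ln|(x + 7)| + C


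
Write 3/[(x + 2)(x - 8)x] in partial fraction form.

Using cover-up method: A = 3/20, B = 3/80, C = -3/16
Result: (3/20)/(x + 2) + (3/80)/(x - 8) - (3/16)/x


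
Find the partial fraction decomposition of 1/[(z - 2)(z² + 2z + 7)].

Cover-up at z = 2: α = 1/(2² + 2·2 + 7) = 1/15. Then β = -α = -1/15, γ = -α·(2 + 2) = -4/15
Result: (1/15)/(z - 2) - ((1/15)z + 4/15)/(z² + 2z + 7)


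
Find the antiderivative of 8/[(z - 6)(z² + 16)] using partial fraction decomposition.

Cover-up at z=6: A = 8/(6²+16) = 2/13. Coeff matching: B = -2/13, C = -12/13. Decomposition: (2/13)/(z - 6) - ((2/13)z + 12/13)/(z² + 16). Integrate: linear → ln, quadratic → (1/2)ln + arctan: (2/13) ln|(z - 6)| - (1/13) ln(z² + 16) - (3/13) arctan(z/4) + C


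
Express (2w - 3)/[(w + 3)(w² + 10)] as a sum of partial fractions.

At w=-3: P = (2·(-3) - 3)/((-3)² + 10) = -9/19. Q = -P = 9/19, R = 2 - (-3)·P = 11/19
Result: (-9/19)/(w + 3) + ((9/19)w + 11/19)/(w² + 10)


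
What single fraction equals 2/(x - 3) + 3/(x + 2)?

Common denominator (x - 3)(x + 2). Numerator: 2(x + 2) + 3(x - 3) = (2x + 4) + (3x - 9) = 5x - 5
Result: (5x - 5)/[(x - 3)(x + 2)]


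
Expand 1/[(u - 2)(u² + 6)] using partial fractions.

Cover-up at u = 2: α = 1/(2² + 6) = 1/10. Then β = -α = -1/10, γ = -α·(0 + 2) = -1/5
Result: (1/10)/(u - 2) - ((1/10)u + 1/5)/(u² + 6)


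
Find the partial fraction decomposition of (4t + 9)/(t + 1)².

(4t + 9) = A(t + 1) + B. At t = -1: B = 4·(-1) + 9 = 5. Coeff of t: A = 4
Result: 4/(t + 1) + 5/(t + 1)²


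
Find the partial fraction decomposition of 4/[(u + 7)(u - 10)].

4/(u + 7)(u - 10) = A/(u + 7) + B/(u - 10). A = 4/(-7 - 10) = -4/17, B = 4/(10 + 7) = 4/17
Result: (-4/17)/(u + 7) + (4/17)/(u - 10)


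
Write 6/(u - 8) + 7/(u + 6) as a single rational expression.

Common denominator (u - 8)(u + 6). Numerator: 6(u + 6) + 7(u - 8) = (6u + 36) + (7u - 56) = 13u - 20
Result: (13u - 20)/[(u - 8)(u + 6)]


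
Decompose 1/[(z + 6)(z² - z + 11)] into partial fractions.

Cover-up at z = -6: α = 1/((-6)² - 1·(-6) + 11) = 1/53. Then β = -α = -1/53, γ = -α·(-1 - 6) = 7/53
Result: (1/53)/(z + 6) - ((1/53)z - 7/53)/(z² - z + 11)


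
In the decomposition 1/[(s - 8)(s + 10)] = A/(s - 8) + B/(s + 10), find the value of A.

Cover-up at s = 8: A = 1/(8 + 10) = 1/18


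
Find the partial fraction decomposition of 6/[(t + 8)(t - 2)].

6/(t + 8)(t - 2) = α/(t + 8) + β/(t - 2). α = 6/(-8 - 2) = -3/5, β = 6/(2 + 8) = 3/5
Result: (-3/5)/(t + 8) + (3/5)/(t - 2)


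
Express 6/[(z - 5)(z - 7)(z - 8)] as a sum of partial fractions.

Using cover-up method: P = 1, Q = -3, R = 2
Result: 1/(z - 5) - 3/(z - 7) + 2/(z - 8)


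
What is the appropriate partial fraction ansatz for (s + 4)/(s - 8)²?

Repeated linear factor: α/(s - 8) + β/(s - 8)²


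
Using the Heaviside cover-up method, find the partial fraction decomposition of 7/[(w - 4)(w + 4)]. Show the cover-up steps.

Cover (w - 4): set w=4, get P = 7/(4 + 4) = 7/8. Cover (w + 4): set w=-4, get Q = 7/(-4 - 4) = -7/8.
Result: (7/8)/(w - 4) - (7/8)/(w + 4)


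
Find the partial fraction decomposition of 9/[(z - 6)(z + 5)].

9/(z - 6)(z + 5) = α/(z - 6) + β/(z + 5). α = 9/(6 + 5) = 9/11, β = 9/(-5 - 6) = -9/11
Result: (9/11)/(z - 6) - (9/11)/(z + 5)


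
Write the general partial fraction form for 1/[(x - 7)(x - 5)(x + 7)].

Three distinct linear factors: P/(x - 7) + Q/(x - 5) + R/(x + 7)


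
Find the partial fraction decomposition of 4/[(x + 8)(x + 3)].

4/(x + 8)(x + 3) = α/(x + 8) + β/(x + 3). α = 4/(-8 + 3) = -4/5, β = 4/(-3 + 8) = 4/5
Result: (-4/5)/(x + 8) + (4/5)/(x + 3)


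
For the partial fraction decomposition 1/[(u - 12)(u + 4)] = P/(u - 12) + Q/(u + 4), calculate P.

Cover-up at u = 12: P = 1/(12 + 4) = 1/16


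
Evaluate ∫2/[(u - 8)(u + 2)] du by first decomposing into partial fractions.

Decompose: 2/[(u - 8)(u + 2)] = (1/5)/(u - 8) - (1/5)/(u + 2). Integrate each term: (1/5) ln|(u - 8)| - (1/5) ln|(u + 2)| + C


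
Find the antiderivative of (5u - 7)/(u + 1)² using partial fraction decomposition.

Decompose: A = 5, B = 5·(-1) - 7 = -12, so (5u - 7)/(u + 1)² = 5/(u + 1) - 12/(u + 1)². Integrate: ∫ A/(u + 1) du = 5 ln|(u + 1)|; ∫ B/(u + 1)² du = 12/(u + 1). Sum: 5 ln|(u + 1)| + 12/(u + 1) + C


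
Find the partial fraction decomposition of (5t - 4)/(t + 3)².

(5t - 4) = α(t + 3) + β. At t = -3: β = 5·(-3) - 4 = -19. Coeff of t: α = 5
Result: 5/(t + 3) - 19/(t + 3)²


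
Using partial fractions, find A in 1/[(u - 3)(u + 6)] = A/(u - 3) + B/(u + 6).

Cover-up at u = 3: A = 1/(3 + 6) = 1/9


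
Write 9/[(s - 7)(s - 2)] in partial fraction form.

9/(s - 7)(s - 2) = α/(s - 7) + β/(s - 2). α = 9/(7 - 2) = 9/5, β = 9/(2 - 7) = -9/5
Result: (9/5)/(s - 7) - (9/5)/(s - 2)


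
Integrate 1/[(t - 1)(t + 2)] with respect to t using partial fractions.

Decompose: 1/[(t - 1)(t + 2)] = (1/3)/(t - 1) - (1/3)/(t + 2). Integrate each term: (1/3) ln|(t - 1)| - (1/3) ln|(t + 2)| + C


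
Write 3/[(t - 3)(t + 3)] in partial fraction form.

3/(t - 3)(t + 3) = A/(t - 3) + B/(t + 3). A = 3/(3 + 3) = 1/2, B = 3/(-3 - 3) = -1/2
Result: (1/2)/(t - 3) - (1/2)/(t + 3)


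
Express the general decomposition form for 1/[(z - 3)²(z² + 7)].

Repeated linear + quadratic: α/(z - 3) + β/(z - 3)² + (γz + δ)/(z² + 7)


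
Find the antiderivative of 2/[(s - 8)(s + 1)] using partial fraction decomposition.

Decompose: 2/[(s - 8)(s + 1)] = (2/9)/(s - 8) - (2/9)/(s + 1). Integrate each term: (2/9) ln|(s - 8)| - (2/9) ln|(s + 1)| + C


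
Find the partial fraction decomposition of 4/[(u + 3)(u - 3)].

4/(u + 3)(u - 3) = P/(u + 3) + Q/(u - 3). P = 4/(-3 - 3) = -2/3, Q = 4/(3 + 3) = 2/3
Result: (-2/3)/(u + 3) + (2/3)/(u - 3)


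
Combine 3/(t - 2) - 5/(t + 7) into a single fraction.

Common denominator (t - 2)(t + 7). Numerator: 3(t + 7) - 5(t - 2) = (3t + 21) - (5t - 10) = -2t + 31
Result: (-2t + 31)/[(t - 2)(t + 7)]


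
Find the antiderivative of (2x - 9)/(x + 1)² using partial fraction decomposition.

Decompose: P = 2, Q = 2·(-1) - 9 = -11, so (2x - 9)/(x + 1)² = 2/(x + 1) - 11/(x + 1)². Integrate: ∫ P/(x + 1) dx = 2 ln|(x + 1)|; ∫ Q/(x + 1)² dx = 11/(x + 1). Sum: 2 ln|(x + 1)| + 11/(x + 1) + C


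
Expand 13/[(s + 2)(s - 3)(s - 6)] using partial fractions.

Using cover-up method: α = 13/40, β = -13/15, γ = 13/24
Result: (13/40)/(s + 2) - (13/15)/(s - 3) + (13/24)/(s - 6)


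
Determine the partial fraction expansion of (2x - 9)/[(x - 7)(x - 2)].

At x=7: P = (2·7 - 9)/(7 - 2) = 1. At x=2: Q = (2·2 - 9)/(2 - 7) = 1
Result: 1/(x - 7) + 1/(x - 2)


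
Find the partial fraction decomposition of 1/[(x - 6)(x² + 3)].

Cover-up at x = 6: A = 1/(6² + 3) = 1/39. Then B = -A = -1/39, C = -A·(0 + 6) = -2/13
Result: (1/39)/(x - 6) - ((1/39)x + 2/13)/(x² + 3)


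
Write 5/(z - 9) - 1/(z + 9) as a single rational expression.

Common denominator (z - 9)(z + 9). Numerator: 5(z + 9) - 1(z - 9) = (5z + 45) - (z - 9) = 4z + 54
Result: (4z + 54)/[(z - 9)(z + 9)]


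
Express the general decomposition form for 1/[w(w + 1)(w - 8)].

Three distinct linear factors: α/w + β/(w + 1) + γ/(w - 8)


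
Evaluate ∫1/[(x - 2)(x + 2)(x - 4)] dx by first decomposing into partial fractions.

Cover-up: A = -1/8, B = 1/24, C = 1/12. Decomposition: (-1/8)/(x - 2) + (1/24)/(x + 2) + (1/12)/(x - 4). Integrate each term: (-1/8) ln|(x - 2)| + (1/24) ln|(x + 2)| + (1/12) ln|(x - 4)| + C


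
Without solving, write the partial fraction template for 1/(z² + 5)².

Repeated quadratic factor: (Pz + Q)/(z² + 5) + (Rz + S)/(z² + 5)²


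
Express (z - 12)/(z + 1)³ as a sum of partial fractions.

(z - 12) = A(z + 1)² + B(z + 1) + C. At z = -1: C = 1·(-1) - 12 = -13. Coefficients: A = 0, B = 1
Result: 1/(z + 1)² - 13/(z + 1)³


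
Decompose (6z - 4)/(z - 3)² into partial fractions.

(6z - 4) = α(z - 3) + β. At z = 3: β = 6·3 - 4 = 14. Coeff of z: α = 6
Result: 6/(z - 3) + 14/(z - 3)²


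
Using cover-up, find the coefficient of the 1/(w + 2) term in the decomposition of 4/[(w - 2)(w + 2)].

Cover (w + 2), set w=-2: 4/((w - 2) at w=-2) = 4/(-4) = -1


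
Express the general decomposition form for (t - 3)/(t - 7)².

Repeated linear factor: A/(t - 7) + B/(t - 7)²


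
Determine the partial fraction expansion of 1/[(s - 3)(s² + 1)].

Cover-up at s = 3: P = 1/(3² + 1) = 1/10. Then Q = -P = -1/10, R = -P·(0 + 3) = -3/10
Result: (1/10)/(s - 3) - ((1/10)s + 3/10)/(s² + 1)


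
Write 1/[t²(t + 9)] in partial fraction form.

Cover-up at t=-9: γ = 1/(-9 - 0)² = 1/81. Cover-up at t=0: β = 1/(0 + 9) = 1/9. Comparing t² coeff: α = -γ = -1/81
Result: (-1/81)/t + (1/9)/t² + (1/81)/(t + 9)


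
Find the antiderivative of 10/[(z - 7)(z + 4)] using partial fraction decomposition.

Decompose: 10/[(z - 7)(z + 4)] = (10/11)/(z - 7) - (10/11)/(z + 4). Integrate each term: (10/11) ln|(z - 7)| - (10/11) ln|(z + 4)| + C


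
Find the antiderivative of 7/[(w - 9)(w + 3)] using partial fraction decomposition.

Decompose: 7/[(w - 9)(w + 3)] = (7/12)/(w - 9) - (7/12)/(w + 3). Integrate each term: (7/12) ln|(w - 9)| - (7/12) ln|(w + 3)| + C


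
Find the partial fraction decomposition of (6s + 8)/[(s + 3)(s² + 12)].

At s=-3: P = (6·(-3) + 8)/((-3)² + 12) = -10/21. Q = -P = 10/21, R = 6 - (-3)·P = 32/7
Result: (-10/21)/(s + 3) + ((10/21)s + 32/7)/(s² + 12)


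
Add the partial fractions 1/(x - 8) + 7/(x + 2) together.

Common denominator (x - 8)(x + 2). Numerator: 1(x + 2) + 7(x - 8) = (x + 2) + (7x - 56) = 8x - 54
Result: (8x - 54)/[(x - 8)(x + 2)]


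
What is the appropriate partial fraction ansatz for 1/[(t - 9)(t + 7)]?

Distinct linear factors: P/(t - 9) + Q/(t + 7)


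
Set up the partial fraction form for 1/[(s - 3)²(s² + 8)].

Repeated linear + quadratic: A/(s - 3) + B/(s - 3)² + (Cs + D)/(s² + 8)


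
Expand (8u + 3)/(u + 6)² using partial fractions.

(8u + 3) = P(u + 6) + Q. At u = -6: Q = 8·(-6) + 3 = -45. Coeff of u: P = 8
Result: 8/(u + 6) - 45/(u + 6)²


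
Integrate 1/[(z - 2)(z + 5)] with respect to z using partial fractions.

Decompose: 1/[(z - 2)(z + 5)] = (1/7)/(z - 2) - (1/7)/(z + 5). Integrate each term: (1/7) ln|(z - 2)| - (1/7) ln|(z + 5)| + C


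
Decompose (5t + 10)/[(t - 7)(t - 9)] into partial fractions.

At t=7: P = (5·7 + 10)/(7 - 9) = -45/2. At t=9: Q = (5·9 + 10)/(9 - 7) = 55/2
Result: (-45/2)/(t - 7) + (55/2)/(t - 9)


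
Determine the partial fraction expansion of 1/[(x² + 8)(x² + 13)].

Coefficient matching gives α = γ = 0, β = 1/(13-8) = 1/5, δ = -β = -1/5
Result: (1/5)/(x² + 8) - (1/5)/(x² + 13)


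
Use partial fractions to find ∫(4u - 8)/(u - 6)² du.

Decompose: A = 4, B = 4·6 - 8 = 16, so (4u - 8)/(u - 6)² = 4/(u - 6) + 16/(u - 6)². Integrate: ∫ A/(u - 6) du = 4 ln|(u - 6)|; ∫ B/(u - 6)² du = -16/(u - 6). Sum: 4 ln|(u - 6)| - 16/(u - 6) + C


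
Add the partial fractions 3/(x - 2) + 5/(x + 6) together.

Common denominator (x - 2)(x + 6). Numerator: 3(x + 6) + 5(x - 2) = (3x + 18) + (5x - 10) = 8x + 8
Result: (8x + 8)/[(x - 2)(x + 6)]


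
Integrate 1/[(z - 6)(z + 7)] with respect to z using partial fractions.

Decompose: 1/[(z - 6)(z + 7)] = (1/13)/(z - 6) - (1/13)/(z + 7). Integrate each term: (1/13) ln|(z - 6)| - (1/13) ln|(z + 7)| + C


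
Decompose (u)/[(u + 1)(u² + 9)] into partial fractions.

At u=-1: P = (1·(-1) + 0)/((-1)² + 9) = -1/10. Q = -P = 1/10, R = 1 - (-1)·P = 9/10
Result: (-1/10)/(u + 1) + ((1/10)u + 9/10)/(u² + 9)


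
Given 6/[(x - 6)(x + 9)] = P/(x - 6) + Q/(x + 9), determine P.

Cover-up at x = 6: P = 6/(6 + 9) = 6/15 = 2/5


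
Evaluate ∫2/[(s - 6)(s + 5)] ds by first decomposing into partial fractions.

Decompose: 2/[(s - 6)(s + 5)] = (2/11)/(s - 6) - (2/11)/(s + 5). Integrate each term: (2/11) ln|(s - 6)| - (2/11) ln|(s + 5)| + C


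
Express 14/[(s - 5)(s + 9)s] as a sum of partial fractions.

Using cover-up method: A = 1/5, B = 1/9, C = -14/45
Result: (1/5)/(s - 5) + (1/9)/(s + 9) - (14/45)/s


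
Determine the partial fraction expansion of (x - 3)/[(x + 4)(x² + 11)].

At x=-4: α = (1·(-4) - 3)/((-4)² + 11) = -7/27. β = -α = 7/27, γ = 1 - (-4)·α = -1/27
Result: (-7/27)/(x + 4) + ((7/27)x - 1/27)/(x² + 11)


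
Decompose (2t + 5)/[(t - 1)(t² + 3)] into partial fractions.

At t=1: P = (2·1 + 5)/(1² + 3) = 7/4. Q = -P = -7/4, R = 2 - 1·P = 1/4
Result: (7/4)/(t - 1) - ((7/4)t - 1/4)/(t² + 3)


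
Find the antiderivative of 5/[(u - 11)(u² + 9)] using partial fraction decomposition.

Cover-up at u=11: P = 5/(11²+9) = 1/26. Coeff matching: Q = -1/26, R = -11/26. Decomposition: (1/26)/(u - 11) - ((1/26)u + 11/26)/(u² + 9). Integrate: linear → ln, quadratic → (1/2)ln + arctan: (1/26) ln|(u - 11)| - (1/52) ln(u² + 9) - (11/78) arctan(u/3) + C


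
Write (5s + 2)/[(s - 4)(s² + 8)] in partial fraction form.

At s=4: P = (5·4 + 2)/(4² + 8) = 11/12. Q = -P = -11/12, R = 5 - 4·P = 4/3
Result: (11/12)/(s - 4) - ((11/12)s - 4/3)/(s² + 8)


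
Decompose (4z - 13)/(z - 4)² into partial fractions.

(4z - 13) = P(z - 4) + Q. At z = 4: Q = 4·4 - 13 = 3. Coeff of z: P = 4
Result: 4/(z - 4) + 3/(z - 4)²


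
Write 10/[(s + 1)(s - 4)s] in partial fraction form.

Using cover-up method: α = 2, β = 1/2, γ = -5/2
Result: 2/(s + 1) + (1/2)/(s - 4) - (5/2)/s


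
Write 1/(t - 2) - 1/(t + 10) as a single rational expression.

Common denominator (t - 2)(t + 10). Numerator: 1(t + 10) - 1(t - 2) = (t + 10) - (t - 2) = 12
Result: (12)/[(t - 2)(t + 10)]


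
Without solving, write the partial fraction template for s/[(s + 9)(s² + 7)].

Linear + irreducible quadratic: α/(s + 9) + (βs + γ)/(s² + 7)


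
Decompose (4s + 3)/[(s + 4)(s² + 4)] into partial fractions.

At s=-4: α = (4·(-4) + 3)/((-4)² + 4) = -13/20. β = -α = 13/20, γ = 4 - (-4)·α = 7/5
Result: (-13/20)/(s + 4) + ((13/20)s + 7/5)/(s² + 4)


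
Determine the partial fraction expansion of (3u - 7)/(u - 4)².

(3u - 7) = α(u - 4) + β. At u = 4: β = 3·4 - 7 = 5. Coeff of u: α = 3
Result: 3/(u - 4) + 5/(u - 4)²


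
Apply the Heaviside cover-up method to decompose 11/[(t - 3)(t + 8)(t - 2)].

Cover (t - 3), t=3: α = 11/[(3 + 8)(3 - 2)] = 1. Cover (t + 8), t=-8: β = 11/[(-8 - 3)(-8 - 2)] = 1/10. Cover (t - 2), t=2: γ = 11/[(2 - 3)(2 + 8)] = -11/10.
Result: 1/(t - 3) + (1/10)/(t + 8) - (11/10)/(t - 2)


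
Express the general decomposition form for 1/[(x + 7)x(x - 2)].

Three distinct linear factors: α/(x + 7) + β/x + γ/(x - 2)


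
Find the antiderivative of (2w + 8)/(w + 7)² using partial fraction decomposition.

Decompose: A = 2, B = 2·(-7) + 8 = -6, so (2w + 8)/(w + 7)² = 2/(w + 7) - 6/(w + 7)². Integrate: ∫ A/(w + 7) dw = 2 ln|(w + 7)|; ∫ B/(w + 7)² dw = 6/(w + 7). Sum: 2 ln|(w + 7)| + 6/(w + 7) + C


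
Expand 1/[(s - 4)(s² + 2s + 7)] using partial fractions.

Cover-up at s = 4: P = 1/(4² + 2·4 + 7) = 1/31. Then Q = -P = -1/31, R = -P·(2 + 4) = -6/31
Result: (1/31)/(s - 4) - ((1/31)s + 6/31)/(s² + 2s + 7)


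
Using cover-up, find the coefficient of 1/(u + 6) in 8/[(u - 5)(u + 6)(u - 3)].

Cover (u + 6), set u=-6: 8/[(-6 - 5)(-6 - 3)] = 8/99


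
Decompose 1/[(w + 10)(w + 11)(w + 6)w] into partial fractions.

Using Heaviside cover-up: (1/40)/(w + 10) - (1/55)/(w + 11) - (1/120)/(w + 6) + (1/660)/w


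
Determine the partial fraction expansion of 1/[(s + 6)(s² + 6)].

Cover-up at s = -6: P = 1/((-6)² + 6) = 1/42. Then Q = -P = -1/42, R = -P·(0 - 6) = 1/7
Result: (1/42)/(s + 6) - ((1/42)s - 1/7)/(s² + 6)


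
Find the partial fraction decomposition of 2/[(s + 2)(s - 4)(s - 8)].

Using cover-up method: α = 1/30, β = -1/12, γ = 1/20
Result: (1/30)/(s + 2) - (1/12)/(s - 4) + (1/20)/(s - 8)
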